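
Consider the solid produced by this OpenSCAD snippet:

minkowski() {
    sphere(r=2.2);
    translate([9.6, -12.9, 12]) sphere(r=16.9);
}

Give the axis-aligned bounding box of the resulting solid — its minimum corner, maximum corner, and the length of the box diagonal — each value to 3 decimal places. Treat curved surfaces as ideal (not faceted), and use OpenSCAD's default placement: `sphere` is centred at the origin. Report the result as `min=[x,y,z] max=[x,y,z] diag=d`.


A = translate([9.6, -12.9, 12]) sphere(r=16.9) → bbox [-7.3,-29.8,-4.9] .. [26.5,4,28.9]
B = sphere(r=2.2) → bbox [-2.2,-2.2,-2.2] .. [2.2,2.2,2.2]
lo = A.lo+B.lo = [-7.3-2.2, -29.8-2.2, -4.9-2.2] = [-9.500,-32.000,-7.100]
hi = A.hi+B.hi = [26.5+2.2, 4+2.2, 28.9+2.2] = [28.700,6.200,31.100]
diag = √(38.2²+38.2²+38.2²) = √4377.72 = 66.164

min=[-9.500,-32.000,-7.100] max=[28.700,6.200,31.100] diag=66.164


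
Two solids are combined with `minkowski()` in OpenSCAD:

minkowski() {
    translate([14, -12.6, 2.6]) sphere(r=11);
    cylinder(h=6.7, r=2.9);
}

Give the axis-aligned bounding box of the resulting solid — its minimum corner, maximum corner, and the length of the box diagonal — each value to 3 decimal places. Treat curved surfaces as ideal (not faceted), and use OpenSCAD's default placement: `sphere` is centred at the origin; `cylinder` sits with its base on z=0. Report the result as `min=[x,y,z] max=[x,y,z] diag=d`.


min=[0.100,-26.500,-8.400] max=[27.900,1.300,20.300] diag=48.676

A = translate([14, -12.6, 2.6]) sphere(r=11) → bbox [3,-23.6,-8.4] .. [25,-1.6,13.6]
B = cylinder(h=6.7, r=2.9) → bbox [-2.9,-2.9,0] .. [2.9,2.9,6.7]
lo = A.lo+B.lo = [3-2.9, -23.6-2.9, -8.4+0] = [0.100,-26.500,-8.400]
hi = A.hi+B.hi = [25+2.9, -1.6+2.9, 13.6+6.7] = [27.900,1.300,20.300]
diag = √(27.8²+27.8²+28.7²) = √2369.37 = 48.676


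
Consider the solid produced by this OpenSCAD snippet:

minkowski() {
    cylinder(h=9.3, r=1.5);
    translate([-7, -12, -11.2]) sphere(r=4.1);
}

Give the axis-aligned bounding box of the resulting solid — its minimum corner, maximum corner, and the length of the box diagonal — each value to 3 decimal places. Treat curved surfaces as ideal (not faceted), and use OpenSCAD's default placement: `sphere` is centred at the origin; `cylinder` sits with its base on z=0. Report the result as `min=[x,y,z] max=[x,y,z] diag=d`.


A = translate([-7, -12, -11.2]) sphere(r=4.1) → bbox [-11.1,-16.1,-15.3] .. [-2.9,-7.9,-7.1]
B = cylinder(h=9.3, r=1.5) → bbox [-1.5,-1.5,0] .. [1.5,1.5,9.3]
lo = A.lo+B.lo = [-11.1-1.5, -16.1-1.5, -15.3+0] = [-12.600,-17.600,-15.300]
hi = A.hi+B.hi = [-2.9+1.5, -7.9+1.5, -7.1+9.3] = [-1.400,-6.400,2.200]
diag = √(11.2²+11.2²+17.5²) = √557.13 = 23.604

min=[-12.600,-17.600,-15.300] max=[-1.400,-6.400,2.200] diag=23.604


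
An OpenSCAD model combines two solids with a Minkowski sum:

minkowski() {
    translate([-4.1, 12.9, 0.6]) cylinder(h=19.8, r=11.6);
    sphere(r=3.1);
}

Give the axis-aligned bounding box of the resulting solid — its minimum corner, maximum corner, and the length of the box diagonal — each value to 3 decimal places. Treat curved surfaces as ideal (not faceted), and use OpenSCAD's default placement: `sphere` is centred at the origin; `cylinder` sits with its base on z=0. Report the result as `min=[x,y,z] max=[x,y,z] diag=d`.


A = translate([-4.1, 12.9, 0.6]) cylinder(h=19.8, r=11.6) → bbox [-15.7,1.3,0.6] .. [7.5,24.5,20.4]
B = sphere(r=3.1) → bbox [-3.1,-3.1,-3.1] .. [3.1,3.1,3.1]
lo = A.lo+B.lo = [-15.7-3.1, 1.3-3.1, 0.6-3.1] = [-18.800,-1.800,-2.500]
hi = A.hi+B.hi = [7.5+3.1, 24.5+3.1, 20.4+3.1] = [10.600,27.600,23.500]
diag = √(29.4²+29.4²+26²) = √2404.72 = 49.038

min=[-18.800,-1.800,-2.500] max=[10.600,27.600,23.500] diag=49.038


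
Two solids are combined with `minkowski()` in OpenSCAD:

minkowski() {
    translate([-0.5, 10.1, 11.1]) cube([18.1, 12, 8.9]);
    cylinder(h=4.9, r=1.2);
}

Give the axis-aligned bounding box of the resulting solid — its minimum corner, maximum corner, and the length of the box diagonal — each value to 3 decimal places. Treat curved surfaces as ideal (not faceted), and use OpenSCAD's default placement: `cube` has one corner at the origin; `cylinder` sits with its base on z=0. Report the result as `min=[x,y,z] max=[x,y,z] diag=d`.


min=[-1.700,8.900,11.100] max=[18.800,23.300,24.900] diag=28.602

A = translate([-0.5, 10.1, 11.1]) cube([18.1, 12, 8.9]) → bbox [-0.5,10.1,11.1] .. [17.6,22.1,20]
B = cylinder(h=4.9, r=1.2) → bbox [-1.2,-1.2,0] .. [1.2,1.2,4.9]
lo = A.lo+B.lo = [-0.5-1.2, 10.1-1.2, 11.1+0] = [-1.700,8.900,11.100]
hi = A.hi+B.hi = [17.6+1.2, 22.1+1.2, 20+4.9] = [18.800,23.300,24.900]
diag = √(20.5²+14.4²+13.8²) = √818.05 = 28.602


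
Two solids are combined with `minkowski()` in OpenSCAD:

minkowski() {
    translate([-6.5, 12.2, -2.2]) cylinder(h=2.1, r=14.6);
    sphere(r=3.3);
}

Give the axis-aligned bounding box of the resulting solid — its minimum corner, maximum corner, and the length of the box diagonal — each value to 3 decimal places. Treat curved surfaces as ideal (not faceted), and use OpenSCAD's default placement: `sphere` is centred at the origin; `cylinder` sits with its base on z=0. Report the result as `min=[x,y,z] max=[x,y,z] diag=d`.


min=[-24.400,-5.700,-5.500] max=[11.400,30.100,3.200] diag=51.371

A = translate([-6.5, 12.2, -2.2]) cylinder(h=2.1, r=14.6) → bbox [-21.1,-2.4,-2.2] .. [8.1,26.8,-0.1]
B = sphere(r=3.3) → bbox [-3.3,-3.3,-3.3] .. [3.3,3.3,3.3]
lo = A.lo+B.lo = [-21.1-3.3, -2.4-3.3, -2.2-3.3] = [-24.400,-5.700,-5.500]
hi = A.hi+B.hi = [8.1+3.3, 26.8+3.3, -0.1+3.3] = [11.400,30.100,3.200]
diag = √(35.8²+35.8²+8.7²) = √2638.97 = 51.371


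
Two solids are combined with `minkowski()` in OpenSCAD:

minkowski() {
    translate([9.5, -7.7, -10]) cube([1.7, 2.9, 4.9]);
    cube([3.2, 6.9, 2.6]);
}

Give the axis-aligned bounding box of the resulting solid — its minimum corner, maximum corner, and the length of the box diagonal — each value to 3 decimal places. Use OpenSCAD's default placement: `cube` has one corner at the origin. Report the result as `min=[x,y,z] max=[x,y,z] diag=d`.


min=[9.500,-7.700,-10.000] max=[14.400,2.100,-2.500] diag=13.278

A = translate([9.5, -7.7, -10]) cube([1.7, 2.9, 4.9]) → bbox [9.5,-7.7,-10] .. [11.2,-4.8,-5.1]
B = cube([3.2, 6.9, 2.6]) → bbox [0,0,0] .. [3.2,6.9,2.6]
lo = A.lo+B.lo = [9.5+0, -7.7+0, -10+0] = [9.500,-7.700,-10.000]
hi = A.hi+B.hi = [11.2+3.2, -4.8+6.9, -5.1+2.6] = [14.400,2.100,-2.500]
diag = √(4.9²+9.8²+7.5²) = √176.3 = 13.278


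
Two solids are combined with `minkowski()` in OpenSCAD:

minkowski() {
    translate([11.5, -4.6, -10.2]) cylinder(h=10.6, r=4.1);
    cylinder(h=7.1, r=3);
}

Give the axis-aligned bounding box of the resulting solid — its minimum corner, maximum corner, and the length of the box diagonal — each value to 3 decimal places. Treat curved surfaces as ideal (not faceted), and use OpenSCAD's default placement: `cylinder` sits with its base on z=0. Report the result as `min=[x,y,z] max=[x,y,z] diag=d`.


min=[4.400,-11.700,-10.200] max=[18.600,2.500,7.500] diag=26.769

A = translate([11.5, -4.6, -10.2]) cylinder(h=10.6, r=4.1) → bbox [7.4,-8.7,-10.2] .. [15.6,-0.5,0.4]
B = cylinder(h=7.1, r=3) → bbox [-3,-3,0] .. [3,3,7.1]
lo = A.lo+B.lo = [7.4-3, -8.7-3, -10.2+0] = [4.400,-11.700,-10.200]
hi = A.hi+B.hi = [15.6+3, -0.5+3, 0.4+7.1] = [18.600,2.500,7.500]
diag = √(14.2²+14.2²+17.7²) = √716.57 = 26.769


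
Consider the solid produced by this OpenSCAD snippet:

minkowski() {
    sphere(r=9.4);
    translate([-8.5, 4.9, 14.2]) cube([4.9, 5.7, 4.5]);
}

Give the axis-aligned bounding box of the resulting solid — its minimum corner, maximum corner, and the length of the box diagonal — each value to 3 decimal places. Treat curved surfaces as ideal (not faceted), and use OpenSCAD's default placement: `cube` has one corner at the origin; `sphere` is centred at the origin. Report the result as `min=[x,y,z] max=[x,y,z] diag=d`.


min=[-17.900,-4.500,4.800] max=[5.800,20.000,28.100] diag=41.290

A = translate([-8.5, 4.9, 14.2]) cube([4.9, 5.7, 4.5]) → bbox [-8.5,4.9,14.2] .. [-3.6,10.6,18.7]
B = sphere(r=9.4) → bbox [-9.4,-9.4,-9.4] .. [9.4,9.4,9.4]
lo = A.lo+B.lo = [-8.5-9.4, 4.9-9.4, 14.2-9.4] = [-17.900,-4.500,4.800]
hi = A.hi+B.hi = [-3.6+9.4, 10.6+9.4, 18.7+9.4] = [5.800,20.000,28.100]
diag = √(23.7²+24.5²+23.3²) = √1704.83 = 41.290


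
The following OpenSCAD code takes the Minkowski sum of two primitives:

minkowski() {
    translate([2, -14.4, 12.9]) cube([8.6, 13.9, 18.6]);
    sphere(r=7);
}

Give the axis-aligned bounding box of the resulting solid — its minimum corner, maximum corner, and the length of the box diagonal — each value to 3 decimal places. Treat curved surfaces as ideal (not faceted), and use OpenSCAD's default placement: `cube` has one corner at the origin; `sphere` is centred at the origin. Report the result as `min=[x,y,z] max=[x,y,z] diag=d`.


A = translate([2, -14.4, 12.9]) cube([8.6, 13.9, 18.6]) → bbox [2,-14.4,12.9] .. [10.6,-0.5,31.5]
B = sphere(r=7) → bbox [-7,-7,-7] .. [7,7,7]
lo = A.lo+B.lo = [2-7, -14.4-7, 12.9-7] = [-5.000,-21.400,5.900]
hi = A.hi+B.hi = [10.6+7, -0.5+7, 31.5+7] = [17.600,6.500,38.500]
diag = √(22.6²+27.9²+32.6²) = √2351.93 = 48.497

min=[-5.000,-21.400,5.900] max=[17.600,6.500,38.500] diag=48.497


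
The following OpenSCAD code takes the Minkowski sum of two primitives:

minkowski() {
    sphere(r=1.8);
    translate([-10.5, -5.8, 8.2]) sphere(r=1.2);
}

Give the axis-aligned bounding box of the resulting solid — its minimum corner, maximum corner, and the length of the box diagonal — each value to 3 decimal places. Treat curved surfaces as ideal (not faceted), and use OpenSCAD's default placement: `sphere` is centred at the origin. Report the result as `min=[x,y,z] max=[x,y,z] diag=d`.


A = translate([-10.5, -5.8, 8.2]) sphere(r=1.2) → bbox [-11.7,-7,7] .. [-9.3,-4.6,9.4]
B = sphere(r=1.8) → bbox [-1.8,-1.8,-1.8] .. [1.8,1.8,1.8]
lo = A.lo+B.lo = [-11.7-1.8, -7-1.8, 7-1.8] = [-13.500,-8.800,5.200]
hi = A.hi+B.hi = [-9.3+1.8, -4.6+1.8, 9.4+1.8] = [-7.500,-2.800,11.200]
diag = √(6²+6²+6²) = √108 = 10.392

min=[-13.500,-8.800,5.200] max=[-7.500,-2.800,11.200] diag=10.392


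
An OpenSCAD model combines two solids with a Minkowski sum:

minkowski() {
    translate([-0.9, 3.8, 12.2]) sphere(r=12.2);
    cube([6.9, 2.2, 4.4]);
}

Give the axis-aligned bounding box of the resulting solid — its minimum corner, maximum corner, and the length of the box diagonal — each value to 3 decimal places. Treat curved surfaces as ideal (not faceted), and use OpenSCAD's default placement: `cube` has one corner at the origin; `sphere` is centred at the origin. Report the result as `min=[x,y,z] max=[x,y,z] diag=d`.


min=[-13.100,-8.400,0.000] max=[18.200,18.200,28.800] diag=50.167

A = translate([-0.9, 3.8, 12.2]) sphere(r=12.2) → bbox [-13.1,-8.4,0] .. [11.3,16,24.4]
B = cube([6.9, 2.2, 4.4]) → bbox [0,0,0] .. [6.9,2.2,4.4]
lo = A.lo+B.lo = [-13.1+0, -8.4+0, 0+0] = [-13.100,-8.400,0.000]
hi = A.hi+B.hi = [11.3+6.9, 16+2.2, 24.4+4.4] = [18.200,18.200,28.800]
diag = √(31.3²+26.6²+28.8²) = √2516.69 = 50.167


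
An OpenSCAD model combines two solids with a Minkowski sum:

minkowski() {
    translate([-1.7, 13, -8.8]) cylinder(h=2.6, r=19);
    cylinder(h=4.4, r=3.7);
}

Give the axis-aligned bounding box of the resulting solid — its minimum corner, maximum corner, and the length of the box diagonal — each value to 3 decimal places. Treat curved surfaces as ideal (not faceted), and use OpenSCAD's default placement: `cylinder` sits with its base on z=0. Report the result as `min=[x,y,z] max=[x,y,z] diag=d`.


A = translate([-1.7, 13, -8.8]) cylinder(h=2.6, r=19) → bbox [-20.7,-6,-8.8] .. [17.3,32,-6.2]
B = cylinder(h=4.4, r=3.7) → bbox [-3.7,-3.7,0] .. [3.7,3.7,4.4]
lo = A.lo+B.lo = [-20.7-3.7, -6-3.7, -8.8+0] = [-24.400,-9.700,-8.800]
hi = A.hi+B.hi = [17.3+3.7, 32+3.7, -6.2+4.4] = [21.000,35.700,-1.800]
diag = √(45.4²+45.4²+7²) = √4171.32 = 64.586

min=[-24.400,-9.700,-8.800] max=[21.000,35.700,-1.800] diag=64.586


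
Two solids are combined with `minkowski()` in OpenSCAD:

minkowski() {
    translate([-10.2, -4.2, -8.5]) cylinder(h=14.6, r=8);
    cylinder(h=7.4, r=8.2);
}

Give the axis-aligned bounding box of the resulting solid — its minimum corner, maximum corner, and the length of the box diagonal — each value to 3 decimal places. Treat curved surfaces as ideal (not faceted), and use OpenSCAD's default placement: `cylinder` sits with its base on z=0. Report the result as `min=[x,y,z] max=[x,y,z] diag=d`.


min=[-26.400,-20.400,-8.500] max=[6.000,12.000,13.500] diag=50.828

A = translate([-10.2, -4.2, -8.5]) cylinder(h=14.6, r=8) → bbox [-18.2,-12.2,-8.5] .. [-2.2,3.8,6.1]
B = cylinder(h=7.4, r=8.2) → bbox [-8.2,-8.2,0] .. [8.2,8.2,7.4]
lo = A.lo+B.lo = [-18.2-8.2, -12.2-8.2, -8.5+0] = [-26.400,-20.400,-8.500]
hi = A.hi+B.hi = [-2.2+8.2, 3.8+8.2, 6.1+7.4] = [6.000,12.000,13.500]
diag = √(32.4²+32.4²+22²) = √2583.52 = 50.828


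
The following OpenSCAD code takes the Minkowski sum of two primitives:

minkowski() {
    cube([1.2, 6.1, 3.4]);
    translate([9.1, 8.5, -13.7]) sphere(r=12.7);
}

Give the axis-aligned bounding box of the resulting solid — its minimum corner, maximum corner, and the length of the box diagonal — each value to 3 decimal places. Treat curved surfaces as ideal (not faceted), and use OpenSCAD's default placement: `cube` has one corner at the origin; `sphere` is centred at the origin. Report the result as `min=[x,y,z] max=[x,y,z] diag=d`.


min=[-3.600,-4.200,-26.400] max=[23.000,27.300,2.400] diag=50.292

A = translate([9.1, 8.5, -13.7]) sphere(r=12.7) → bbox [-3.6,-4.2,-26.4] .. [21.8,21.2,-1]
B = cube([1.2, 6.1, 3.4]) → bbox [0,0,0] .. [1.2,6.1,3.4]
lo = A.lo+B.lo = [-3.6+0, -4.2+0, -26.4+0] = [-3.600,-4.200,-26.400]
hi = A.hi+B.hi = [21.8+1.2, 21.2+6.1, -1+3.4] = [23.000,27.300,2.400]
diag = √(26.6²+31.5²+28.8²) = √2529.25 = 50.292


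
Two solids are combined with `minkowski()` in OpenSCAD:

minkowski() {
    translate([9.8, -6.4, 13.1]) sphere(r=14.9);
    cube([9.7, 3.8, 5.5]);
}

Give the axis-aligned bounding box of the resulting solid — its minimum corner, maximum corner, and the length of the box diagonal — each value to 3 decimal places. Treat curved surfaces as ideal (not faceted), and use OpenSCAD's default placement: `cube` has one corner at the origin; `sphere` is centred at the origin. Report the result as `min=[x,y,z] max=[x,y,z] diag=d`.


A = translate([9.8, -6.4, 13.1]) sphere(r=14.9) → bbox [-5.1,-21.3,-1.8] .. [24.7,8.5,28]
B = cube([9.7, 3.8, 5.5]) → bbox [0,0,0] .. [9.7,3.8,5.5]
lo = A.lo+B.lo = [-5.1+0, -21.3+0, -1.8+0] = [-5.100,-21.300,-1.800]
hi = A.hi+B.hi = [24.7+9.7, 8.5+3.8, 28+5.5] = [34.400,12.300,33.500]
diag = √(39.5²+33.6²+35.3²) = √3935.3 = 62.732

min=[-5.100,-21.300,-1.800] max=[34.400,12.300,33.500] diag=62.732


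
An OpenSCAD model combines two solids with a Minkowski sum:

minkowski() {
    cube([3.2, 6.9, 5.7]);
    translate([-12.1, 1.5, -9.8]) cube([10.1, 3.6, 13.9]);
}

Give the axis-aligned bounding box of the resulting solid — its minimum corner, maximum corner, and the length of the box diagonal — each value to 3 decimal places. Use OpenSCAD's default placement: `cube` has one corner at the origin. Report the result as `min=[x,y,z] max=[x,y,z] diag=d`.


A = translate([-12.1, 1.5, -9.8]) cube([10.1, 3.6, 13.9]) → bbox [-12.1,1.5,-9.8] .. [-2,5.1,4.1]
B = cube([3.2, 6.9, 5.7]) → bbox [0,0,0] .. [3.2,6.9,5.7]
lo = A.lo+B.lo = [-12.1+0, 1.5+0, -9.8+0] = [-12.100,1.500,-9.800]
hi = A.hi+B.hi = [-2+3.2, 5.1+6.9, 4.1+5.7] = [1.200,12.000,9.800]
diag = √(13.3²+10.5²+19.6²) = √671.3 = 25.909

min=[-12.100,1.500,-9.800] max=[1.200,12.000,9.800] diag=25.909


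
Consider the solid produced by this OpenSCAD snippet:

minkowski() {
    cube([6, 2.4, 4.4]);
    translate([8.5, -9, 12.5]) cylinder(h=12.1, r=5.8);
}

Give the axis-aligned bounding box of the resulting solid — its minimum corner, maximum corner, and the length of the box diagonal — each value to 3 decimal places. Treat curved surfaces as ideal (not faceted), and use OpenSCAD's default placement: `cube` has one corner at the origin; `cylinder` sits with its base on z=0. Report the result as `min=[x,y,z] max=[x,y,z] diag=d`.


A = translate([8.5, -9, 12.5]) cylinder(h=12.1, r=5.8) → bbox [2.7,-14.8,12.5] .. [14.3,-3.2,24.6]
B = cube([6, 2.4, 4.4]) → bbox [0,0,0] .. [6,2.4,4.4]
lo = A.lo+B.lo = [2.7+0, -14.8+0, 12.5+0] = [2.700,-14.800,12.500]
hi = A.hi+B.hi = [14.3+6, -3.2+2.4, 24.6+4.4] = [20.300,-0.800,29.000]
diag = √(17.6²+14²+16.5²) = √778.01 = 27.893

min=[2.700,-14.800,12.500] max=[20.300,-0.800,29.000] diag=27.893


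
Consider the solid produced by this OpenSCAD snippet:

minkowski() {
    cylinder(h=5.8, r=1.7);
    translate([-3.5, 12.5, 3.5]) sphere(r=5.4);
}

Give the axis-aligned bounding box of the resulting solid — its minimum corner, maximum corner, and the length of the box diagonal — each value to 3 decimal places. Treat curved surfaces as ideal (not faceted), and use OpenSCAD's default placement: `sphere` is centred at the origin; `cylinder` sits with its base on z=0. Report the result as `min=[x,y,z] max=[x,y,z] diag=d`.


A = translate([-3.5, 12.5, 3.5]) sphere(r=5.4) → bbox [-8.9,7.1,-1.9] .. [1.9,17.9,8.9]
B = cylinder(h=5.8, r=1.7) → bbox [-1.7,-1.7,0] .. [1.7,1.7,5.8]
lo = A.lo+B.lo = [-8.9-1.7, 7.1-1.7, -1.9+0] = [-10.600,5.400,-1.900]
hi = A.hi+B.hi = [1.9+1.7, 17.9+1.7, 8.9+5.8] = [3.600,19.600,14.700]
diag = √(14.2²+14.2²+16.6²) = √678.84 = 26.055

min=[-10.600,5.400,-1.900] max=[3.600,19.600,14.700] diag=26.055


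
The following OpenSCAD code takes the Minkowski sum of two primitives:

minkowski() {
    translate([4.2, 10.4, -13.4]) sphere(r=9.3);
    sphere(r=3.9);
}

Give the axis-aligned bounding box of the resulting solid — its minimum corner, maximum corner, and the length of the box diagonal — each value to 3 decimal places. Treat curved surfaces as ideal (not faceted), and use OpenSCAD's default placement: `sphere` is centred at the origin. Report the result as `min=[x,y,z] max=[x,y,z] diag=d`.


A = translate([4.2, 10.4, -13.4]) sphere(r=9.3) → bbox [-5.1,1.1,-22.7] .. [13.5,19.7,-4.1]
B = sphere(r=3.9) → bbox [-3.9,-3.9,-3.9] .. [3.9,3.9,3.9]
lo = A.lo+B.lo = [-5.1-3.9, 1.1-3.9, -22.7-3.9] = [-9.000,-2.800,-26.600]
hi = A.hi+B.hi = [13.5+3.9, 19.7+3.9, -4.1+3.9] = [17.400,23.600,-0.200]
diag = √(26.4²+26.4²+26.4²) = √2090.88 = 45.726

min=[-9.000,-2.800,-26.600] max=[17.400,23.600,-0.200] diag=45.726


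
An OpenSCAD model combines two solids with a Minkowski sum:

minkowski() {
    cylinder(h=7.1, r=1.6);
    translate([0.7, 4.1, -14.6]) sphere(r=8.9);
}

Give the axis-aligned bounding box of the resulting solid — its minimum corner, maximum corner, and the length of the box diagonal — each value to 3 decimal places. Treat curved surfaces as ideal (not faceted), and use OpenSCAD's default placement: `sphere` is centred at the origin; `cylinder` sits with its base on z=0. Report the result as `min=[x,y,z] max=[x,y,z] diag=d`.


A = translate([0.7, 4.1, -14.6]) sphere(r=8.9) → bbox [-8.2,-4.8,-23.5] .. [9.6,13,-5.7]
B = cylinder(h=7.1, r=1.6) → bbox [-1.6,-1.6,0] .. [1.6,1.6,7.1]
lo = A.lo+B.lo = [-8.2-1.6, -4.8-1.6, -23.5+0] = [-9.800,-6.400,-23.500]
hi = A.hi+B.hi = [9.6+1.6, 13+1.6, -5.7+7.1] = [11.200,14.600,1.400]
diag = √(21²+21²+24.9²) = √1502.01 = 38.756

min=[-9.800,-6.400,-23.500] max=[11.200,14.600,1.400] diag=38.756


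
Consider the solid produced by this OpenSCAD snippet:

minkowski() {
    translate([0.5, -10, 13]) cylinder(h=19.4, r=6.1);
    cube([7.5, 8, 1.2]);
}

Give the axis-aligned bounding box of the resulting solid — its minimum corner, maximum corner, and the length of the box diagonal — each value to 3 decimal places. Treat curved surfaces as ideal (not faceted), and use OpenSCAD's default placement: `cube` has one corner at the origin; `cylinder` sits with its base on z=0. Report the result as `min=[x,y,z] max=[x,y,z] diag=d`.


min=[-5.600,-16.100,13.000] max=[14.100,4.100,33.600] diag=34.936

A = translate([0.5, -10, 13]) cylinder(h=19.4, r=6.1) → bbox [-5.6,-16.1,13] .. [6.6,-3.9,32.4]
B = cube([7.5, 8, 1.2]) → bbox [0,0,0] .. [7.5,8,1.2]
lo = A.lo+B.lo = [-5.6+0, -16.1+0, 13+0] = [-5.600,-16.100,13.000]
hi = A.hi+B.hi = [6.6+7.5, -3.9+8, 32.4+1.2] = [14.100,4.100,33.600]
diag = √(19.7²+20.2²+20.6²) = √1220.49 = 34.936


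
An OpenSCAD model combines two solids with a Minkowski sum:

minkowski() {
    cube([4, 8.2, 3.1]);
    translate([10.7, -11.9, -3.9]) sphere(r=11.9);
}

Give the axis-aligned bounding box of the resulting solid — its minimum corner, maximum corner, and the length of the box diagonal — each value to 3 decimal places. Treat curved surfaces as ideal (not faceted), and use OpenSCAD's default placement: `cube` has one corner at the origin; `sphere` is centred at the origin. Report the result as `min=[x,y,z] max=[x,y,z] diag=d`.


A = translate([10.7, -11.9, -3.9]) sphere(r=11.9) → bbox [-1.2,-23.8,-15.8] .. [22.6,0,8]
B = cube([4, 8.2, 3.1]) → bbox [0,0,0] .. [4,8.2,3.1]
lo = A.lo+B.lo = [-1.2+0, -23.8+0, -15.8+0] = [-1.200,-23.800,-15.800]
hi = A.hi+B.hi = [22.6+4, 0+8.2, 8+3.1] = [26.600,8.200,11.100]
diag = √(27.8²+32²+26.9²) = √2520.45 = 50.204

min=[-1.200,-23.800,-15.800] max=[26.600,8.200,11.100] diag=50.204


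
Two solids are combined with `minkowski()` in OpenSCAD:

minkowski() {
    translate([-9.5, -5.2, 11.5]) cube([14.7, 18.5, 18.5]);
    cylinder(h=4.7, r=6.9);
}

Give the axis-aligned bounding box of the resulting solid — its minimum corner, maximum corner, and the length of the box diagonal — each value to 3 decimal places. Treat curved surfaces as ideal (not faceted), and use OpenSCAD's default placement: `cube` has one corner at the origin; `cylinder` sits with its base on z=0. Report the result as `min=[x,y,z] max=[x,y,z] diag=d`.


A = translate([-9.5, -5.2, 11.5]) cube([14.7, 18.5, 18.5]) → bbox [-9.5,-5.2,11.5] .. [5.2,13.3,30]
B = cylinder(h=4.7, r=6.9) → bbox [-6.9,-6.9,0] .. [6.9,6.9,4.7]
lo = A.lo+B.lo = [-9.5-6.9, -5.2-6.9, 11.5+0] = [-16.400,-12.100,11.500]
hi = A.hi+B.hi = [5.2+6.9, 13.3+6.9, 30+4.7] = [12.100,20.200,34.700]
diag = √(28.5²+32.3²+23.2²) = √2393.78 = 48.926

min=[-16.400,-12.100,11.500] max=[12.100,20.200,34.700] diag=48.926


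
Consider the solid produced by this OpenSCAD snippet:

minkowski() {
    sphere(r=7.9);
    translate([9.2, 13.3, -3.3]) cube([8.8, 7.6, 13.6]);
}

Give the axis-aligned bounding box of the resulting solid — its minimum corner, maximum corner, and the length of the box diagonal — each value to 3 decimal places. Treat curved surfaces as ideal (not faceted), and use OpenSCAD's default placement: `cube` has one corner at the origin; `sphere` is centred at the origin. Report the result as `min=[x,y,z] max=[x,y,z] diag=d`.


A = translate([9.2, 13.3, -3.3]) cube([8.8, 7.6, 13.6]) → bbox [9.2,13.3,-3.3] .. [18,20.9,10.3]
B = sphere(r=7.9) → bbox [-7.9,-7.9,-7.9] .. [7.9,7.9,7.9]
lo = A.lo+B.lo = [9.2-7.9, 13.3-7.9, -3.3-7.9] = [1.300,5.400,-11.200]
hi = A.hi+B.hi = [18+7.9, 20.9+7.9, 10.3+7.9] = [25.900,28.800,18.200]
diag = √(24.6²+23.4²+29.4²) = √2017.08 = 44.912

min=[1.300,5.400,-11.200] max=[25.900,28.800,18.200] diag=44.912


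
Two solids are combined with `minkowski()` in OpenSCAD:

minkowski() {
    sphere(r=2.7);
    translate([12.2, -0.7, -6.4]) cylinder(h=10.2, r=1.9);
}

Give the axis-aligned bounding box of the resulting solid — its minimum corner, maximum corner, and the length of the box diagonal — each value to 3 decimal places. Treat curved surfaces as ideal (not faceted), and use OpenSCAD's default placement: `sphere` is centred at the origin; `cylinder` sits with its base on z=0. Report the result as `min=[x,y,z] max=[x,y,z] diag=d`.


min=[7.600,-5.300,-9.100] max=[16.800,3.900,6.500] diag=20.314

A = translate([12.2, -0.7, -6.4]) cylinder(h=10.2, r=1.9) → bbox [10.3,-2.6,-6.4] .. [14.1,1.2,3.8]
B = sphere(r=2.7) → bbox [-2.7,-2.7,-2.7] .. [2.7,2.7,2.7]
lo = A.lo+B.lo = [10.3-2.7, -2.6-2.7, -6.4-2.7] = [7.600,-5.300,-9.100]
hi = A.hi+B.hi = [14.1+2.7, 1.2+2.7, 3.8+2.7] = [16.800,3.900,6.500]
diag = √(9.2²+9.2²+15.6²) = √412.64 = 20.314


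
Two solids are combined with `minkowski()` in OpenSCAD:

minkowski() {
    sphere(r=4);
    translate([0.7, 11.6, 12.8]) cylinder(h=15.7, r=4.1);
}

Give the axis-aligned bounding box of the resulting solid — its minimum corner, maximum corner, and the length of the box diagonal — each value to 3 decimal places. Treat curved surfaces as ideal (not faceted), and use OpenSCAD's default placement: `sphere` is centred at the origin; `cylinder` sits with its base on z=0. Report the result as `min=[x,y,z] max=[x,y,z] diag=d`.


min=[-7.400,3.500,8.800] max=[8.800,19.700,32.500] diag=32.963

A = translate([0.7, 11.6, 12.8]) cylinder(h=15.7, r=4.1) → bbox [-3.4,7.5,12.8] .. [4.8,15.7,28.5]
B = sphere(r=4) → bbox [-4,-4,-4] .. [4,4,4]
lo = A.lo+B.lo = [-3.4-4, 7.5-4, 12.8-4] = [-7.400,3.500,8.800]
hi = A.hi+B.hi = [4.8+4, 15.7+4, 28.5+4] = [8.800,19.700,32.500]
diag = √(16.2²+16.2²+23.7²) = √1086.57 = 32.963


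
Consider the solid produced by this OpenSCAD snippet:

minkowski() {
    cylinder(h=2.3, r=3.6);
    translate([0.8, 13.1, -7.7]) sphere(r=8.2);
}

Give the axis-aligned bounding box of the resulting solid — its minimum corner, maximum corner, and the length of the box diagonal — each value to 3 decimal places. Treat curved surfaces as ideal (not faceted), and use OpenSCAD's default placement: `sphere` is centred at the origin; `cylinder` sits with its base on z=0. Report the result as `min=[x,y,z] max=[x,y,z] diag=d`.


A = translate([0.8, 13.1, -7.7]) sphere(r=8.2) → bbox [-7.4,4.9,-15.9] .. [9,21.3,0.5]
B = cylinder(h=2.3, r=3.6) → bbox [-3.6,-3.6,0] .. [3.6,3.6,2.3]
lo = A.lo+B.lo = [-7.4-3.6, 4.9-3.6, -15.9+0] = [-11.000,1.300,-15.900]
hi = A.hi+B.hi = [9+3.6, 21.3+3.6, 0.5+2.3] = [12.600,24.900,2.800]
diag = √(23.6²+23.6²+18.7²) = √1463.61 = 38.257

min=[-11.000,1.300,-15.900] max=[12.600,24.900,2.800] diag=38.257


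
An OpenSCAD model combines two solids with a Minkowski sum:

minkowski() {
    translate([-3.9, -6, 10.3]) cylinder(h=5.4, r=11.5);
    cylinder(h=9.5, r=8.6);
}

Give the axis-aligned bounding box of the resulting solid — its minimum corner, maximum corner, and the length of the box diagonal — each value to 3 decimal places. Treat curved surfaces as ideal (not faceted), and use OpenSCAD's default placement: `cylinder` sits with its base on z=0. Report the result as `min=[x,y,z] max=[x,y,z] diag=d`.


A = translate([-3.9, -6, 10.3]) cylinder(h=5.4, r=11.5) → bbox [-15.4,-17.5,10.3] .. [7.6,5.5,15.7]
B = cylinder(h=9.5, r=8.6) → bbox [-8.6,-8.6,0] .. [8.6,8.6,9.5]
lo = A.lo+B.lo = [-15.4-8.6, -17.5-8.6, 10.3+0] = [-24.000,-26.100,10.300]
hi = A.hi+B.hi = [7.6+8.6, 5.5+8.6, 15.7+9.5] = [16.200,14.100,25.200]
diag = √(40.2²+40.2²+14.9²) = √3454.09 = 58.772

min=[-24.000,-26.100,10.300] max=[16.200,14.100,25.200] diag=58.772


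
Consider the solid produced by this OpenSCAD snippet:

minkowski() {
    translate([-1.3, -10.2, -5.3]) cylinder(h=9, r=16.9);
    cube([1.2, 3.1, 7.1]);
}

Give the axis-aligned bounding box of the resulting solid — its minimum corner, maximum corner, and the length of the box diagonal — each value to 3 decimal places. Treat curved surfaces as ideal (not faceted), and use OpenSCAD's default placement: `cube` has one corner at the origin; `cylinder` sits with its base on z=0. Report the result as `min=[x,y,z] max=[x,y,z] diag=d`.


A = translate([-1.3, -10.2, -5.3]) cylinder(h=9, r=16.9) → bbox [-18.2,-27.1,-5.3] .. [15.6,6.7,3.7]
B = cube([1.2, 3.1, 7.1]) → bbox [0,0,0] .. [1.2,3.1,7.1]
lo = A.lo+B.lo = [-18.2+0, -27.1+0, -5.3+0] = [-18.200,-27.100,-5.300]
hi = A.hi+B.hi = [15.6+1.2, 6.7+3.1, 3.7+7.1] = [16.800,9.800,10.800]
diag = √(35²+36.9²+16.1²) = √2845.82 = 53.346

min=[-18.200,-27.100,-5.300] max=[16.800,9.800,10.800] diag=53.346


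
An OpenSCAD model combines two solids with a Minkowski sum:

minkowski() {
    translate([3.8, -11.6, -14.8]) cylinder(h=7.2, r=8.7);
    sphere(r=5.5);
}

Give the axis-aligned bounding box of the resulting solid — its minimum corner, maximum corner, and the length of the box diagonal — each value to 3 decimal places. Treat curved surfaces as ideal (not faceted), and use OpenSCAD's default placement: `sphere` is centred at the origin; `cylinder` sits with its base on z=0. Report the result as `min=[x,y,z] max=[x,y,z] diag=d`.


A = translate([3.8, -11.6, -14.8]) cylinder(h=7.2, r=8.7) → bbox [-4.9,-20.3,-14.8] .. [12.5,-2.9,-7.6]
B = sphere(r=5.5) → bbox [-5.5,-5.5,-5.5] .. [5.5,5.5,5.5]
lo = A.lo+B.lo = [-4.9-5.5, -20.3-5.5, -14.8-5.5] = [-10.400,-25.800,-20.300]
hi = A.hi+B.hi = [12.5+5.5, -2.9+5.5, -7.6+5.5] = [18.000,2.600,-2.100]
diag = √(28.4²+28.4²+18.2²) = √1944.36 = 44.095

min=[-10.400,-25.800,-20.300] max=[18.000,2.600,-2.100] diag=44.095


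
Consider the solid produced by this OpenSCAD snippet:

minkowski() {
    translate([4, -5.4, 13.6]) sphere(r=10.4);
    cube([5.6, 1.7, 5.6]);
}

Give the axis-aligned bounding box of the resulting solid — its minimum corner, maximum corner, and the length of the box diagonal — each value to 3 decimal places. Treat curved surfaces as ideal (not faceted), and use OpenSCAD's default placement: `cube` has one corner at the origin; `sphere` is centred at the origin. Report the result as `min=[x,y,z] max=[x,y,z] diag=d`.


min=[-6.400,-15.800,3.200] max=[20.000,6.700,29.600] diag=43.591

A = translate([4, -5.4, 13.6]) sphere(r=10.4) → bbox [-6.4,-15.8,3.2] .. [14.4,5,24]
B = cube([5.6, 1.7, 5.6]) → bbox [0,0,0] .. [5.6,1.7,5.6]
lo = A.lo+B.lo = [-6.4+0, -15.8+0, 3.2+0] = [-6.400,-15.800,3.200]
hi = A.hi+B.hi = [14.4+5.6, 5+1.7, 24+5.6] = [20.000,6.700,29.600]
diag = √(26.4²+22.5²+26.4²) = √1900.17 = 43.591


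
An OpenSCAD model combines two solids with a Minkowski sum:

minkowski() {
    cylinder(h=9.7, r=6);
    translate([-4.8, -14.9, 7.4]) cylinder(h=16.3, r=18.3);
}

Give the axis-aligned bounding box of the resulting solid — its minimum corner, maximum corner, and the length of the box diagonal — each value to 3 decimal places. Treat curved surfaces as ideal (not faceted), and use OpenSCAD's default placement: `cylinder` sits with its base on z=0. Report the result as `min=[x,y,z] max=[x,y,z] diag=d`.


A = translate([-4.8, -14.9, 7.4]) cylinder(h=16.3, r=18.3) → bbox [-23.1,-33.2,7.4] .. [13.5,3.4,23.7]
B = cylinder(h=9.7, r=6) → bbox [-6,-6,0] .. [6,6,9.7]
lo = A.lo+B.lo = [-23.1-6, -33.2-6, 7.4+0] = [-29.100,-39.200,7.400]
hi = A.hi+B.hi = [13.5+6, 3.4+6, 23.7+9.7] = [19.500,9.400,33.400]
diag = √(48.6²+48.6²+26²) = √5399.92 = 73.484

min=[-29.100,-39.200,7.400] max=[19.500,9.400,33.400] diag=73.484


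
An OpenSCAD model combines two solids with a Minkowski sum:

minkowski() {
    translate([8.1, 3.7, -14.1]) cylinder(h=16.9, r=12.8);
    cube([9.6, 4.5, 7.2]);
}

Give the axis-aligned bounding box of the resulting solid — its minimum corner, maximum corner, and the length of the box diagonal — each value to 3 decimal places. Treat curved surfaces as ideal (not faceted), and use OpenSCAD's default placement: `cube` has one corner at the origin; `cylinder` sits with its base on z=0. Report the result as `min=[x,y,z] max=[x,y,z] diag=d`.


min=[-4.700,-9.100,-14.100] max=[30.500,21.000,10.000] diag=52.210

A = translate([8.1, 3.7, -14.1]) cylinder(h=16.9, r=12.8) → bbox [-4.7,-9.1,-14.1] .. [20.9,16.5,2.8]
B = cube([9.6, 4.5, 7.2]) → bbox [0,0,0] .. [9.6,4.5,7.2]
lo = A.lo+B.lo = [-4.7+0, -9.1+0, -14.1+0] = [-4.700,-9.100,-14.100]
hi = A.hi+B.hi = [20.9+9.6, 16.5+4.5, 2.8+7.2] = [30.500,21.000,10.000]
diag = √(35.2²+30.1²+24.1²) = √2725.86 = 52.210


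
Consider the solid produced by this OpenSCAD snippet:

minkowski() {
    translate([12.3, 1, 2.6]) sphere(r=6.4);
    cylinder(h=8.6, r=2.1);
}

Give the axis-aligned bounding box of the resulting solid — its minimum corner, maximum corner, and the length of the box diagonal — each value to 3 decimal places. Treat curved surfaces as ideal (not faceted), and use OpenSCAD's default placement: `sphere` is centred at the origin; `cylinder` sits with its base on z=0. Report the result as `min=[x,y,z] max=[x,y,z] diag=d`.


min=[3.800,-7.500,-3.800] max=[20.800,9.500,17.600] diag=32.186

A = translate([12.3, 1, 2.6]) sphere(r=6.4) → bbox [5.9,-5.4,-3.8] .. [18.7,7.4,9]
B = cylinder(h=8.6, r=2.1) → bbox [-2.1,-2.1,0] .. [2.1,2.1,8.6]
lo = A.lo+B.lo = [5.9-2.1, -5.4-2.1, -3.8+0] = [3.800,-7.500,-3.800]
hi = A.hi+B.hi = [18.7+2.1, 7.4+2.1, 9+8.6] = [20.800,9.500,17.600]
diag = √(17²+17²+21.4²) = √1035.96 = 32.186


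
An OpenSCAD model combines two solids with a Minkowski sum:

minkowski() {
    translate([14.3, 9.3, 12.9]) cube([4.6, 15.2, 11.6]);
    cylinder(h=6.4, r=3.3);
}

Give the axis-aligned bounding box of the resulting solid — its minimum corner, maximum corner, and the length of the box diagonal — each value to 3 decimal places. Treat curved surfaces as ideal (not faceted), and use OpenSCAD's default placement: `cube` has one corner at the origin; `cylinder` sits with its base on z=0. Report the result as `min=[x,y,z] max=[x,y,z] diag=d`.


A = translate([14.3, 9.3, 12.9]) cube([4.6, 15.2, 11.6]) → bbox [14.3,9.3,12.9] .. [18.9,24.5,24.5]
B = cylinder(h=6.4, r=3.3) → bbox [-3.3,-3.3,0] .. [3.3,3.3,6.4]
lo = A.lo+B.lo = [14.3-3.3, 9.3-3.3, 12.9+0] = [11.000,6.000,12.900]
hi = A.hi+B.hi = [18.9+3.3, 24.5+3.3, 24.5+6.4] = [22.200,27.800,30.900]
diag = √(11.2²+21.8²+18²) = √924.68 = 30.409

min=[11.000,6.000,12.900] max=[22.200,27.800,30.900] diag=30.409


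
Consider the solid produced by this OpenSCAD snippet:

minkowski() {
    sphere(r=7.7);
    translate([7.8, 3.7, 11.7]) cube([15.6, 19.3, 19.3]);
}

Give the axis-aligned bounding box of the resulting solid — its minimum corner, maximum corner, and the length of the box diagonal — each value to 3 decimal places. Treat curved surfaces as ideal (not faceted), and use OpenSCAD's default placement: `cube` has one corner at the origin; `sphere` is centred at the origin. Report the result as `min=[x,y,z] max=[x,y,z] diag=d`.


A = translate([7.8, 3.7, 11.7]) cube([15.6, 19.3, 19.3]) → bbox [7.8,3.7,11.7] .. [23.4,23,31]
B = sphere(r=7.7) → bbox [-7.7,-7.7,-7.7] .. [7.7,7.7,7.7]
lo = A.lo+B.lo = [7.8-7.7, 3.7-7.7, 11.7-7.7] = [0.100,-4.000,4.000]
hi = A.hi+B.hi = [23.4+7.7, 23+7.7, 31+7.7] = [31.100,30.700,38.700]
diag = √(31²+34.7²+34.7²) = √3369.18 = 58.045

min=[0.100,-4.000,4.000] max=[31.100,30.700,38.700] diag=58.045


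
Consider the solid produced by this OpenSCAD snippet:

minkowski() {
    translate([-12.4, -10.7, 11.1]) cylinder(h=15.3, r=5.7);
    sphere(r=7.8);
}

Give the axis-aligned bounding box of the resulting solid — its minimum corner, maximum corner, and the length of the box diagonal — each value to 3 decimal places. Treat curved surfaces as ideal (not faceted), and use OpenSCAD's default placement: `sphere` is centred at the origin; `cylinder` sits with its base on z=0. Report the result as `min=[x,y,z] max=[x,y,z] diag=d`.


A = translate([-12.4, -10.7, 11.1]) cylinder(h=15.3, r=5.7) → bbox [-18.1,-16.4,11.1] .. [-6.7,-5,26.4]
B = sphere(r=7.8) → bbox [-7.8,-7.8,-7.8] .. [7.8,7.8,7.8]
lo = A.lo+B.lo = [-18.1-7.8, -16.4-7.8, 11.1-7.8] = [-25.900,-24.200,3.300]
hi = A.hi+B.hi = [-6.7+7.8, -5+7.8, 26.4+7.8] = [1.100,2.800,34.200]
diag = √(27²+27²+30.9²) = √2412.81 = 49.120

min=[-25.900,-24.200,3.300] max=[1.100,2.800,34.200] diag=49.120


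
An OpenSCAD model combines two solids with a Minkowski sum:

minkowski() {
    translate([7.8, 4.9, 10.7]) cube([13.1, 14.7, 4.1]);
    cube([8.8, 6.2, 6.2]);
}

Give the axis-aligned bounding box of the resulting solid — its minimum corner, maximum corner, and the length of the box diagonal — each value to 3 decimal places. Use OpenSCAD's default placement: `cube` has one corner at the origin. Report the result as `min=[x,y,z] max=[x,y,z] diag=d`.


min=[7.800,4.900,10.700] max=[29.700,25.800,21.000] diag=31.977

A = translate([7.8, 4.9, 10.7]) cube([13.1, 14.7, 4.1]) → bbox [7.8,4.9,10.7] .. [20.9,19.6,14.8]
B = cube([8.8, 6.2, 6.2]) → bbox [0,0,0] .. [8.8,6.2,6.2]
lo = A.lo+B.lo = [7.8+0, 4.9+0, 10.7+0] = [7.800,4.900,10.700]
hi = A.hi+B.hi = [20.9+8.8, 19.6+6.2, 14.8+6.2] = [29.700,25.800,21.000]
diag = √(21.9²+20.9²+10.3²) = √1022.51 = 31.977


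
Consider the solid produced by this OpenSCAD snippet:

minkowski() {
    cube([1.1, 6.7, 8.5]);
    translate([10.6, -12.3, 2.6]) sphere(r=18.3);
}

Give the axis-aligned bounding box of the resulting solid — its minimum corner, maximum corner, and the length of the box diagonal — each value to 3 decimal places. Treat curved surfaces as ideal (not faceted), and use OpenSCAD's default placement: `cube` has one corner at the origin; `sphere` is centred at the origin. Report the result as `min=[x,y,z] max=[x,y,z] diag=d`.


A = translate([10.6, -12.3, 2.6]) sphere(r=18.3) → bbox [-7.7,-30.6,-15.7] .. [28.9,6,20.9]
B = cube([1.1, 6.7, 8.5]) → bbox [0,0,0] .. [1.1,6.7,8.5]
lo = A.lo+B.lo = [-7.7+0, -30.6+0, -15.7+0] = [-7.700,-30.600,-15.700]
hi = A.hi+B.hi = [28.9+1.1, 6+6.7, 20.9+8.5] = [30.000,12.700,29.400]
diag = √(37.7²+43.3²+45.1²) = √5330.19 = 73.008

min=[-7.700,-30.600,-15.700] max=[30.000,12.700,29.400] diag=73.008


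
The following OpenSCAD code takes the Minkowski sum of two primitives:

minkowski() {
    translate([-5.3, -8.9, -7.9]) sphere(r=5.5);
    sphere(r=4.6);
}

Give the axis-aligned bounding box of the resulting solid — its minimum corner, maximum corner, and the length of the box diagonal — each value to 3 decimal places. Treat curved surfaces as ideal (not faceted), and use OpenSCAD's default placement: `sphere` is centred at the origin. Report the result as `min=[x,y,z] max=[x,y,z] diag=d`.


min=[-15.400,-19.000,-18.000] max=[4.800,1.200,2.200] diag=34.987

A = translate([-5.3, -8.9, -7.9]) sphere(r=5.5) → bbox [-10.8,-14.4,-13.4] .. [0.2,-3.4,-2.4]
B = sphere(r=4.6) → bbox [-4.6,-4.6,-4.6] .. [4.6,4.6,4.6]
lo = A.lo+B.lo = [-10.8-4.6, -14.4-4.6, -13.4-4.6] = [-15.400,-19.000,-18.000]
hi = A.hi+B.hi = [0.2+4.6, -3.4+4.6, -2.4+4.6] = [4.800,1.200,2.200]
diag = √(20.2²+20.2²+20.2²) = √1224.12 = 34.987


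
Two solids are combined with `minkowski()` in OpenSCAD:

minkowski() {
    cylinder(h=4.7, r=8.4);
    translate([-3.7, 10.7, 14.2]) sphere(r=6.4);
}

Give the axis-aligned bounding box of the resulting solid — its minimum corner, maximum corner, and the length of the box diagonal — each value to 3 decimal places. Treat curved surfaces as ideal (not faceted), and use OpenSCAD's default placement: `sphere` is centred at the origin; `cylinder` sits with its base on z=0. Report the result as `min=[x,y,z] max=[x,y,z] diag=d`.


min=[-18.500,-4.100,7.800] max=[11.100,25.500,25.300] diag=45.371

A = translate([-3.7, 10.7, 14.2]) sphere(r=6.4) → bbox [-10.1,4.3,7.8] .. [2.7,17.1,20.6]
B = cylinder(h=4.7, r=8.4) → bbox [-8.4,-8.4,0] .. [8.4,8.4,4.7]
lo = A.lo+B.lo = [-10.1-8.4, 4.3-8.4, 7.8+0] = [-18.500,-4.100,7.800]
hi = A.hi+B.hi = [2.7+8.4, 17.1+8.4, 20.6+4.7] = [11.100,25.500,25.300]
diag = √(29.6²+29.6²+17.5²) = √2058.57 = 45.371


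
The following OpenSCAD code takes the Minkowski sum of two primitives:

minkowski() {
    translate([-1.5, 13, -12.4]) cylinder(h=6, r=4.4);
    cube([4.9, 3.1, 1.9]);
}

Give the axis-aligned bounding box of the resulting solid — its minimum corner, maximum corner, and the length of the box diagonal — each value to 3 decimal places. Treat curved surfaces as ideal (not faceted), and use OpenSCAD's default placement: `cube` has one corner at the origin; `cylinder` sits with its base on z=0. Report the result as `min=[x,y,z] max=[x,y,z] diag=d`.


min=[-5.900,8.600,-12.400] max=[7.800,20.500,-4.500] diag=19.792

A = translate([-1.5, 13, -12.4]) cylinder(h=6, r=4.4) → bbox [-5.9,8.6,-12.4] .. [2.9,17.4,-6.4]
B = cube([4.9, 3.1, 1.9]) → bbox [0,0,0] .. [4.9,3.1,1.9]
lo = A.lo+B.lo = [-5.9+0, 8.6+0, -12.4+0] = [-5.900,8.600,-12.400]
hi = A.hi+B.hi = [2.9+4.9, 17.4+3.1, -6.4+1.9] = [7.800,20.500,-4.500]
diag = √(13.7²+11.9²+7.9²) = √391.71 = 19.792
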